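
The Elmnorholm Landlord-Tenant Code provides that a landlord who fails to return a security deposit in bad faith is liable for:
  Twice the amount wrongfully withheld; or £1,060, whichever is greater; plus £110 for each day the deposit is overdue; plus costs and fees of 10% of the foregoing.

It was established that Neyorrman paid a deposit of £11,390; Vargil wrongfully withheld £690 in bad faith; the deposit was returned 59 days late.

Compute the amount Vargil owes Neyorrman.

£8,657

Doubled: 2 × £690 = £1,380
Minimum £1,060: £1,380 meets the minimum, no increase.
Late-return penalty: 59 × £110 = £6,490
Damages plus late penalty: £1,380 + £6,490 = £7,870
Costs and fees: 10% of £7,870 = £787
Total recovery: £7,870 + £787 = £8,657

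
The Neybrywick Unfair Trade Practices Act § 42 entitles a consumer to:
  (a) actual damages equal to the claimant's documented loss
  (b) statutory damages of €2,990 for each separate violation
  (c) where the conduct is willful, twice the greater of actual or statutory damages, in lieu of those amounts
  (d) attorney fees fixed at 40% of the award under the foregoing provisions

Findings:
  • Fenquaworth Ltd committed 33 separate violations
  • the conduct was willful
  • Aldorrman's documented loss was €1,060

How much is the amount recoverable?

Statutory damages: 33 × €2,990 = €98,670
Greater of actual damages (€1,060) or statutory damages (€98,670): €98,670
Doubled: 2 × €98,670 = €197,340
Attorney fees: 40% of €197,340 = €78,936
Total recovery: €197,340 + €78,936 = €276,276

Total recovery: €276,276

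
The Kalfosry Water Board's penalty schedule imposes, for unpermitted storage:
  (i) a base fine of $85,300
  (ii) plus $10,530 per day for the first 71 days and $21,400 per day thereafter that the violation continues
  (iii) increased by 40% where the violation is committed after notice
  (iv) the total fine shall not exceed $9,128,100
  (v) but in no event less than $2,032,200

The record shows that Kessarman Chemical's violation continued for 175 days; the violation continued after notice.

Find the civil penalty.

$4,281,942

First 71 days: 71 × $10,530 = $747,630
Remaining days: (175 − 71) × $21,400 = $2,225,600
Per-day component: $747,630 + $2,225,600 = $2,973,230
Base plus per-day: $85,300 + $2,973,230 = $3,058,530
Enhancement: 40% of $3,058,530 = $1,223,412
Enhanced fine: $3,058,530 + $1,223,412 = $4,281,942
Cap at $9,128,100: $4,281,942 is within the cap, no reduction.
Minimum $2,032,200: $4,281,942 meets the minimum, no increase.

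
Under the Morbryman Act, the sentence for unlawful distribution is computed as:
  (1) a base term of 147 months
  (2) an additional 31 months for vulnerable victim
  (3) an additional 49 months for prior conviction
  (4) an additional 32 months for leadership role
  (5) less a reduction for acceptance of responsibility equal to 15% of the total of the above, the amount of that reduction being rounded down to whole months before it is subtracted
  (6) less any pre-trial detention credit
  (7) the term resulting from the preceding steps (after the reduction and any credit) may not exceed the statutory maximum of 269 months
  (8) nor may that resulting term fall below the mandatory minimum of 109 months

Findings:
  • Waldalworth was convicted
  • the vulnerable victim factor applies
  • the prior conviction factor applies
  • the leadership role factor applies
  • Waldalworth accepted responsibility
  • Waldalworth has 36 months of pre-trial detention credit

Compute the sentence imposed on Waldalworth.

185 months

Vulnerable victim enhancement: +31 months
Prior conviction enhancement: +49 months
Leadership role enhancement: +32 months
Adjusted term: 147 months + 31 months + 49 months + 32 months = 259 months
Acceptance of responsibility reduction: 15% of 259 months = 38 months (rounded down)
After reduction: 259 − 38 = 221 months
Less pre-trial detention credit: 221 months − 36 months = 185 months
Cap at 269 months: 185 months is within the cap, no reduction.
Minimum 109 months: 185 months meets the minimum, no increase.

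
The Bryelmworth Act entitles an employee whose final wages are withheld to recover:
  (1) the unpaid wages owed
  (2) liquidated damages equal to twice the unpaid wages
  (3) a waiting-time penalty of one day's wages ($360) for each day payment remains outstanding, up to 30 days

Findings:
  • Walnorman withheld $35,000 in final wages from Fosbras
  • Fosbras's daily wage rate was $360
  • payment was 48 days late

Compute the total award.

Doubled: 2 × $35,000 = $70,000
Penalty days: min(48, 30) = 30
Waiting-time penalty: 30 × $360 = $10,800
Total award: $35,000 + $70,000 + $10,800 = $115,800

$115,800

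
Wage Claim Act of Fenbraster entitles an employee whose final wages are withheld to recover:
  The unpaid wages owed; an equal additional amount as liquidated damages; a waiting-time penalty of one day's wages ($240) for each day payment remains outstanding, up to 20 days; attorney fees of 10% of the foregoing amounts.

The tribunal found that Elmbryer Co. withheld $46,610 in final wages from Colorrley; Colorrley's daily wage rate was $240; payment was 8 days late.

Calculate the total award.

Liquidated damages (equal amount): $46,610
Penalty days: min(8, 20) = 8
Waiting-time penalty: 8 × $240 = $1,920
Subtotal: $46,610 + $46,610 + $1,920 = $95,140
Attorney fees: 10% of $95,140 = $9,514
Total award: $95,140 + $9,514 = $104,654

$104,654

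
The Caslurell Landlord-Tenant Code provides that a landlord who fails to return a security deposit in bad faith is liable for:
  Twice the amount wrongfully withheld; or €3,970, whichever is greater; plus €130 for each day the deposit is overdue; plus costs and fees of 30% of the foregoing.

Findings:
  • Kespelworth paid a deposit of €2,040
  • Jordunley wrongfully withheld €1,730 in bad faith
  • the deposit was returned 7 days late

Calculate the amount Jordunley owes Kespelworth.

Doubled: 2 × €1,730 = €3,460
Minimum €3,970: €3,460 is below the minimum → €3,970
Late-return penalty: 7 × €130 = €910
Damages plus late penalty: €3,970 + €910 = €4,880
Costs and fees: 30% of €4,880 = €1,464
Total recovery: €4,880 + €1,464 = €6,344

€6,344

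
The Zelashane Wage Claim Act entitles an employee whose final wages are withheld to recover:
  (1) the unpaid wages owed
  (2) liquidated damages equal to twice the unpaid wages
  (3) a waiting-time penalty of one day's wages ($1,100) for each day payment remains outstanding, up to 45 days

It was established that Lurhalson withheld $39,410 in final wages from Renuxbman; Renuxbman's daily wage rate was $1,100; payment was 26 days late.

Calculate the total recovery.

$146,830

Doubled: 2 × $39,410 = $78,820
Penalty days: min(26, 45) = 26
Waiting-time penalty: 26 × $1,100 = $28,600
Total award: $39,410 + $78,820 + $28,600 = $146,830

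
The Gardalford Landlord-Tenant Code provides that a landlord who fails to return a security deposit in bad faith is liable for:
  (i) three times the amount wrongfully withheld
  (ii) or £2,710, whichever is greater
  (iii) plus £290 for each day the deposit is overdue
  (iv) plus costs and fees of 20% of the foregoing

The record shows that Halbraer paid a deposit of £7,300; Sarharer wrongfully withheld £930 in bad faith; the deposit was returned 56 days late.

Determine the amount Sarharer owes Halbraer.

£22,836

Trebled: 3 × £930 = £2,790
Minimum £2,710: £2,790 meets the minimum, no increase.
Late-return penalty: 56 × £290 = £16,240
Damages plus late penalty: £2,790 + £16,240 = £19,030
Costs and fees: 20% of £19,030 = £3,806
Total recovery: £19,030 + £3,806 = £22,836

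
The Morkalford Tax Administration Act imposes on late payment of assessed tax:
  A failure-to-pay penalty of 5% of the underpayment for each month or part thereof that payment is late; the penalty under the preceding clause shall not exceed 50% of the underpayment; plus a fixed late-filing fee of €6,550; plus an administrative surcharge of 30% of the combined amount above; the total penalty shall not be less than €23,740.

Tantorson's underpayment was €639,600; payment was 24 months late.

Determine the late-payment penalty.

Accrued rate: 5% × 24 = 120%, capped at 50% → 50%
Failure-to-pay penalty: 50% of €639,600 = €319,800
Penalty before surcharge: €319,800 + €6,550 = €326,350
Administrative surcharge: 30% of €326,350 = €97,905
Total penalty: €326,350 + €97,905 = €424,255
Minimum €23,740: €424,255 meets the minimum, no increase.

Penalty: €424,255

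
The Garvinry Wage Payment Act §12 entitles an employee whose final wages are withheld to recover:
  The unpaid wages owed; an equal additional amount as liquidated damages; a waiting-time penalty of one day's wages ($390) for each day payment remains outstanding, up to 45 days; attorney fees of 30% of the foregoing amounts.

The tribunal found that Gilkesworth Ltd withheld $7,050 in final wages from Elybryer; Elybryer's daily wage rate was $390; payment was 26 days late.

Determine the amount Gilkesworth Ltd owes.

Liquidated damages (equal amount): $7,050
Penalty days: min(26, 45) = 26
Waiting-time penalty: 26 × $390 = $10,140
Subtotal: $7,050 + $7,050 + $10,140 = $24,240
Attorney fees: 30% of $24,240 = $7,272
Total award: $24,240 + $7,272 = $31,512

$31,512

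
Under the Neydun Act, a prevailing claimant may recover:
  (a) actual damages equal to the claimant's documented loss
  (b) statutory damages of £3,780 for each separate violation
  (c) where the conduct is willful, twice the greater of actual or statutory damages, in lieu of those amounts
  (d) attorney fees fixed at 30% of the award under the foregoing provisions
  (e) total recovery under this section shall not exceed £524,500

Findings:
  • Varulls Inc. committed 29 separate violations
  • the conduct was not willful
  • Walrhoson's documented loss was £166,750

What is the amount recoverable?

£359,281

Statutory damages: 29 × £3,780 = £109,620
Conduct not willful: the in-lieu enhancement does not apply.
Actual plus statutory damages: £166,750 + £109,620 = £276,370
Attorney fees: 30% of £276,370 = £82,911
Total before cap: £276,370 + £82,911 = £359,281
Cap at £524,500: £359,281 is within the cap, no reduction.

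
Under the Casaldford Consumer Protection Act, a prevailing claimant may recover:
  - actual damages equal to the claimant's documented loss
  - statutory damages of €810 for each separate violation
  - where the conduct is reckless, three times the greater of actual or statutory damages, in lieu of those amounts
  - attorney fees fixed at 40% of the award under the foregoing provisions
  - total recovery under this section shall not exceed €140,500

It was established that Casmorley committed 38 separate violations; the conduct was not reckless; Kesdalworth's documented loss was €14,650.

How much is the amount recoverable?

Statutory damages: 38 × €810 = €30,780
Conduct not reckless: the in-lieu enhancement does not apply.
Actual plus statutory damages: €14,650 + €30,780 = €45,430
Attorney fees: 40% of €45,430 = €18,172
Total before cap: €45,430 + €18,172 = €63,602
Cap at €140,500: €63,602 is within the cap, no reduction.

€63,602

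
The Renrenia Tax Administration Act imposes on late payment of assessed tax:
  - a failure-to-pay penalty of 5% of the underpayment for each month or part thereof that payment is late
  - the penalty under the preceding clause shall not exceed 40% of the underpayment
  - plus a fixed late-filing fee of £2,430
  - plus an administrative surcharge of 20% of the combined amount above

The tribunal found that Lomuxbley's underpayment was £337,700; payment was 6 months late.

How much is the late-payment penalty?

Accrued rate: 5% × 6 = 30%, capped at 40% → 30%
Failure-to-pay penalty: 30% of £337,700 = £101,310
Penalty before surcharge: £101,310 + £2,430 = £103,740
Administrative surcharge: 20% of £103,740 = £20,748
Total penalty: £103,740 + £20,748 = £124,488

£124,488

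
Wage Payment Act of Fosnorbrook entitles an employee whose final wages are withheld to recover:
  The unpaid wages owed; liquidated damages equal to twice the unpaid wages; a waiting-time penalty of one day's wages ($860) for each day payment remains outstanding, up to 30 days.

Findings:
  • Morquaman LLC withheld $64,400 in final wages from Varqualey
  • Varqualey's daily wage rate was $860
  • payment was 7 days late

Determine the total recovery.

Doubled: 2 × $64,400 = $128,800
Penalty days: min(7, 30) = 7
Waiting-time penalty: 7 × $860 = $6,020
Total award: $64,400 + $128,800 + $6,020 = $199,220

$199,220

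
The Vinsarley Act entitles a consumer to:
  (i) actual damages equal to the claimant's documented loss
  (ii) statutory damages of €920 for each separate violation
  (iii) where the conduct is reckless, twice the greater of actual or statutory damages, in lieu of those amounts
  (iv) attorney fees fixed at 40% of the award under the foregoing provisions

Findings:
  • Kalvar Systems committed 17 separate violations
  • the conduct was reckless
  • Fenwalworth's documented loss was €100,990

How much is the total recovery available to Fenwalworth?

Statutory damages: 17 × €920 = €15,640
Greater of actual damages (€100,990) or statutory damages (€15,640): €100,990
Doubled: 2 × €100,990 = €201,980
Attorney fees: 40% of €201,980 = €80,792
Total recovery: €201,980 + €80,792 = €282,772

€282,772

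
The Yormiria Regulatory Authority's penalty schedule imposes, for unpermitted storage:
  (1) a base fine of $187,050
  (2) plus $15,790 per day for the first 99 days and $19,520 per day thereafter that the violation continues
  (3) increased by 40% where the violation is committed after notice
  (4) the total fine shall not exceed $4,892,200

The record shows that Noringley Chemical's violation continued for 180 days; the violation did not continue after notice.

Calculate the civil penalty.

First 99 days: 99 × $15,790 = $1,563,210
Remaining days: (180 − 99) × $19,520 = $1,581,120
Per-day component: $1,563,210 + $1,581,120 = $3,144,330
Base plus per-day: $187,050 + $3,144,330 = $3,331,380
The violation did not continue after notice: no 40% increase.
Cap at $4,892,200: $3,331,380 is within the cap, no reduction.

$3,331,380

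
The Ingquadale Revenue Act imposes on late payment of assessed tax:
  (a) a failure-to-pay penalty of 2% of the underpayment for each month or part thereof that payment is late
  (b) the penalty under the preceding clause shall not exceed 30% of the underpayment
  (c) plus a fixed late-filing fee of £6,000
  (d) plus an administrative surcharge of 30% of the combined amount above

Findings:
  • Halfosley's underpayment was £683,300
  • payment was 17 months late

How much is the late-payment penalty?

£274,287

Accrued rate: 2% × 17 = 34%, capped at 30% → 30%
Failure-to-pay penalty: 30% of £683,300 = £204,990
Penalty before surcharge: £204,990 + £6,000 = £210,990
Administrative surcharge: 30% of £210,990 = £63,297
Total penalty: £210,990 + £63,297 = £274,287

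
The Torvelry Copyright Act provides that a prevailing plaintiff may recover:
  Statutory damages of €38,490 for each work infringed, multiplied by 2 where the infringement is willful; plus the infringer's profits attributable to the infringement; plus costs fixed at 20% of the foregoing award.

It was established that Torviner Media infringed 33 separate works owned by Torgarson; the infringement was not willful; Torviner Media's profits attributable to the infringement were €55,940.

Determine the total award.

Statutory damages: 33 × €38,490 = €1,270,170
Infringement not willful: no ×2 enhancement.
Combined award: €1,270,170 + €55,940 = €1,326,110
Costs: 20% of €1,326,110 = €265,222
Award plus costs: €1,326,110 + €265,222 = €1,591,332

€1,591,332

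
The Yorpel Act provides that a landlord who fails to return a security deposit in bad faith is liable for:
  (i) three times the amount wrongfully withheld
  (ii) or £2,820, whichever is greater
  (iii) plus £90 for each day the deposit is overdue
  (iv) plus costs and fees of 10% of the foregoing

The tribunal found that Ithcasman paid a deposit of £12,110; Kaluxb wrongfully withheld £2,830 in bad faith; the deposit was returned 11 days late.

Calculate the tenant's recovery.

Trebled: 3 × £2,830 = £8,490
Minimum £2,820: £8,490 meets the minimum, no increase.
Late-return penalty: 11 × £90 = £990
Damages plus late penalty: £8,490 + £990 = £9,480
Costs and fees: 10% of £9,480 = £948
Total recovery: £9,480 + £948 = £10,428

£10,428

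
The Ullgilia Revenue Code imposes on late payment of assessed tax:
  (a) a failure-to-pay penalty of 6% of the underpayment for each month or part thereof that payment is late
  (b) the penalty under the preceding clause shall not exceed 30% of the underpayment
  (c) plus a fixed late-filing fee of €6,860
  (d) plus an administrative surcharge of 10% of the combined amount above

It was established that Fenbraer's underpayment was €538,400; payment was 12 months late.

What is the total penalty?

Accrued rate: 6% × 12 = 72%, capped at 30% → 30%
Failure-to-pay penalty: 30% of €538,400 = €161,520
Penalty before surcharge: €161,520 + €6,860 = €168,380
Administrative surcharge: 10% of €168,380 = €16,838
Total penalty: €168,380 + €16,838 = €185,218

€185,218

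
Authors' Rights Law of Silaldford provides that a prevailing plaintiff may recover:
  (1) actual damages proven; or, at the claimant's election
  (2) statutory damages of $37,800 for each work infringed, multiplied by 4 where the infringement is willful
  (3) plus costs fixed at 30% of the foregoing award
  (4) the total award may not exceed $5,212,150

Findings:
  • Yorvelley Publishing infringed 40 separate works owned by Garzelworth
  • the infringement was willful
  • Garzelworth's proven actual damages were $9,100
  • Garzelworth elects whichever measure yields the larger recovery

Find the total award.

Statutory damages: 40 × $37,800 = $1,512,000
Multiplied by 4: 4 × $1,512,000 = $6,048,000
Greater of actual damages ($9,100) or enhanced statutory damages ($6,048,000): $6,048,000
Costs: 30% of $6,048,000 = $1,814,400
Award plus costs: $6,048,000 + $1,814,400 = $7,862,400
Cap at $5,212,150: $7,862,400 exceeds the cap → $5,212,150

$5,212,150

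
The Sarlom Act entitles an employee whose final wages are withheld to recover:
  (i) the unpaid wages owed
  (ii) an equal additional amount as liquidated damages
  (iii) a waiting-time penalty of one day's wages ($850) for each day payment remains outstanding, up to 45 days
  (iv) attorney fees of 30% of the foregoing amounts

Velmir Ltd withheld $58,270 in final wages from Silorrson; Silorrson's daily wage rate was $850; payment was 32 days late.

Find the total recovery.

$186,862

Liquidated damages (equal amount): $58,270
Penalty days: min(32, 45) = 32
Waiting-time penalty: 32 × $850 = $27,200
Subtotal: $58,270 + $58,270 + $27,200 = $143,740
Attorney fees: 30% of $143,740 = $43,122
Total award: $143,740 + $43,122 = $186,862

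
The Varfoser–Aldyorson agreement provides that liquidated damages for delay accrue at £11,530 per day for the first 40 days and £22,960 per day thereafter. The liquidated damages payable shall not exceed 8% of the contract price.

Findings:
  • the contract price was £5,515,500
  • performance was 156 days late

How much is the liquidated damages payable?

First 40 days: 40 × £11,530 = £461,200
Remaining days: (156 − 40) × £22,960 = £2,663,360
Accrued per-day damages: £461,200 + £2,663,360 = £3,124,560
Cap: 8% of £5,515,500 = £441,240
Cap at £441,240: £3,124,560 exceeds the cap → £441,240

Liquidated damages: £441,240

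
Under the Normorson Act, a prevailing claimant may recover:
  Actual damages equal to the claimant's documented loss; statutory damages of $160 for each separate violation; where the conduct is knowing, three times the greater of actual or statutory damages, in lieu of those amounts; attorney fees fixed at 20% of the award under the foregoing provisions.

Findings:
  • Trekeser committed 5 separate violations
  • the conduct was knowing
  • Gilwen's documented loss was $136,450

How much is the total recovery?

Statutory damages: 5 × $160 = $800
Greater of actual damages ($136,450) or statutory damages ($800): $136,450
Trebled: 3 × $136,450 = $409,350
Attorney fees: 20% of $409,350 = $81,870
Total recovery: $409,350 + $81,870 = $491,220

$491,220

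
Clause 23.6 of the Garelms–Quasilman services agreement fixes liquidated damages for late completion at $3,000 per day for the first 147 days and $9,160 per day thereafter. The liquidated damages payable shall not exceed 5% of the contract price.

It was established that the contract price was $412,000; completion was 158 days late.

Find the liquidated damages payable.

First 147 days: 147 × $3,000 = $441,000
Remaining days: (158 − 147) × $9,160 = $100,760
Accrued per-day damages: $441,000 + $100,760 = $541,760
Cap: 5% of $412,000 = $20,600
Cap at $20,600: $541,760 exceeds the cap → $20,600

$20,600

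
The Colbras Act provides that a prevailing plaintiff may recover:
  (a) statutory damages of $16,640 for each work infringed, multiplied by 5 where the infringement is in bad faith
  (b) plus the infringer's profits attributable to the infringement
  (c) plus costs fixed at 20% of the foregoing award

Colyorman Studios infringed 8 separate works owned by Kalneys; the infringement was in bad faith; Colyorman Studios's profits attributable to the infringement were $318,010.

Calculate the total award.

Statutory damages: 8 × $16,640 = $133,120
Multiplied by 5: 5 × $133,120 = $665,600
Combined award: $665,600 + $318,010 = $983,610
Costs: 20% of $983,610 = $196,722
Award plus costs: $983,610 + $196,722 = $1,180,332

$1,180,332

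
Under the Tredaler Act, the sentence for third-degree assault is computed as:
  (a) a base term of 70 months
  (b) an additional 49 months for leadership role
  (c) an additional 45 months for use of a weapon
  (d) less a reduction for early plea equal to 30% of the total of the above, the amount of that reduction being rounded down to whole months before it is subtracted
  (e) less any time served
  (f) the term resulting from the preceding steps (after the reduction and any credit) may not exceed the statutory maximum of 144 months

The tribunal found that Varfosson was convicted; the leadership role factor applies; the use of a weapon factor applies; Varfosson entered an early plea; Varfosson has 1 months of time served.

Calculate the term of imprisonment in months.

Leadership role enhancement: +49 months
Use of a weapon enhancement: +45 months
Adjusted term: 70 months + 49 months + 45 months = 164 months
Early plea reduction: 30% of 164 months = 49 months (rounded down)
After reduction: 164 − 49 = 115 months
Less time served: 115 months − 1 months = 114 months
Cap at 144 months: 114 months is within the cap, no reduction.

114 months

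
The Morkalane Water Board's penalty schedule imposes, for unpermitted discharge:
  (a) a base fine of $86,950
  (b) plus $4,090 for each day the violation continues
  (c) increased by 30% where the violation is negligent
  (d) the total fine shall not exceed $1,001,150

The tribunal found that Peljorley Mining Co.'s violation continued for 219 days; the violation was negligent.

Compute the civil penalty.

$1,001,150

Per-day component: 219 × $4,090 = $895,710
Base plus per-day: $86,950 + $895,710 = $982,660
Enhancement: 30% of $982,660 = $294,798
Enhanced fine: $982,660 + $294,798 = $1,277,458
Cap at $1,001,150: $1,277,458 exceeds the cap → $1,001,150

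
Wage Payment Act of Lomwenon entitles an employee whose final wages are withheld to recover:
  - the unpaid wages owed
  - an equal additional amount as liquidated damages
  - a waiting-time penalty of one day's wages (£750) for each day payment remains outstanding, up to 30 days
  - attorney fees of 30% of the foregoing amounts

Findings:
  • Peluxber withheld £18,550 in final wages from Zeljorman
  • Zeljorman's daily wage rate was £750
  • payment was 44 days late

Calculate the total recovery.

Liquidated damages (equal amount): £18,550
Penalty days: min(44, 30) = 30
Waiting-time penalty: 30 × £750 = £22,500
Subtotal: £18,550 + £18,550 + £22,500 = £59,600
Attorney fees: 30% of £59,600 = £17,880
Total award: £59,600 + £17,880 = £77,480

£77,480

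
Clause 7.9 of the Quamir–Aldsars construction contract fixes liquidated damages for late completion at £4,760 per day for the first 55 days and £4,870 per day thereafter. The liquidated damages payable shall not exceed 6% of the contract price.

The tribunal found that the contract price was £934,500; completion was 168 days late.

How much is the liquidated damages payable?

£56,070

First 55 days: 55 × £4,760 = £261,800
Remaining days: (168 − 55) × £4,870 = £550,310
Accrued per-day damages: £261,800 + £550,310 = £812,110
Cap: 6% of £934,500 = £56,070
Cap at £56,070: £812,110 exceeds the cap → £56,070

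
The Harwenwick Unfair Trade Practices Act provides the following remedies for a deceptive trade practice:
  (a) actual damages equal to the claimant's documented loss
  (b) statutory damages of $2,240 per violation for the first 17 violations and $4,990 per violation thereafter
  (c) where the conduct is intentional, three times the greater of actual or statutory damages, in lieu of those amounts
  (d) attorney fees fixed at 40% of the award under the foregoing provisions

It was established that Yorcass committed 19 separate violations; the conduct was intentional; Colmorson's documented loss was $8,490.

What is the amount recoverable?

Total recovery: $201,852

First 17 violations: 17 × $2,240 = $38,080
Remaining violations: (19 − 17) × $4,990 = $9,980
Statutory damages: $38,080 + $9,980 = $48,060
Greater of actual damages ($8,490) or statutory damages ($48,060): $48,060
Trebled: 3 × $48,060 = $144,180
Attorney fees: 40% of $144,180 = $57,672
Total recovery: $144,180 + $57,672 = $201,852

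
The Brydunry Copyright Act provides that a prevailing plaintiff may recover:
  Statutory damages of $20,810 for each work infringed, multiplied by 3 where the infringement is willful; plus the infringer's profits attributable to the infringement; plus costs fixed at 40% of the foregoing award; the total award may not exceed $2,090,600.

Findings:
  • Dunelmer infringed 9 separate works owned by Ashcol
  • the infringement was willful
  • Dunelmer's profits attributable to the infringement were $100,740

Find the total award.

Statutory damages: 9 × $20,810 = $187,290
Trebled: 3 × $187,290 = $561,870
Combined award: $561,870 + $100,740 = $662,610
Costs: 40% of $662,610 = $265,044
Award plus costs: $662,610 + $265,044 = $927,654
Cap at $2,090,600: $927,654 is within the cap, no reduction.

$927,654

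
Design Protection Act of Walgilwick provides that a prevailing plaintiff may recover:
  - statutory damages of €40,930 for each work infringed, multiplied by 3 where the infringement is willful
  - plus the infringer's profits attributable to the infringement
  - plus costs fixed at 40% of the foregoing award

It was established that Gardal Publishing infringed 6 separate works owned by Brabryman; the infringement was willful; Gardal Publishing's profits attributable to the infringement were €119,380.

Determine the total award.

Statutory damages: 6 × €40,930 = €245,580
Trebled: 3 × €245,580 = €736,740
Combined award: €736,740 + €119,380 = €856,120
Costs: 40% of €856,120 = €342,448
Award plus costs: €856,120 + €342,448 = €1,198,568

€1,198,568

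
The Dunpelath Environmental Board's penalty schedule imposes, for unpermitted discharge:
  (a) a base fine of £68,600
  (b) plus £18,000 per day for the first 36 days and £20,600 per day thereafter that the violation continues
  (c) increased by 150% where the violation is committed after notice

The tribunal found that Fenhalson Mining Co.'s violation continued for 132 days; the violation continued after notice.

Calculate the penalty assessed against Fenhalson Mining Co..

£6,735,500

First 36 days: 36 × £18,000 = £648,000
Remaining days: (132 − 36) × £20,600 = £1,977,600
Per-day component: £648,000 + £1,977,600 = £2,625,600
Base plus per-day: £68,600 + £2,625,600 = £2,694,200
Enhancement: 150% of £2,694,200 = £4,041,300
Enhanced fine: £2,694,200 + £4,041,300 = £6,735,500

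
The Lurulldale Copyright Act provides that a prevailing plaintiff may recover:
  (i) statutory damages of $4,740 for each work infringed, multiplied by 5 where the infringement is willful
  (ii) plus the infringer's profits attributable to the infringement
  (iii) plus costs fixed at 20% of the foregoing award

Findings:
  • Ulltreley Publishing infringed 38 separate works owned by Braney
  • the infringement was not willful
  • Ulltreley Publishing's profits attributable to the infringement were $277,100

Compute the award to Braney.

Statutory damages: 38 × $4,740 = $180,120
Infringement not willful: no ×5 enhancement.
Combined award: $180,120 + $277,100 = $457,220
Costs: 20% of $457,220 = $91,444
Award plus costs: $457,220 + $91,444 = $548,664

$548,664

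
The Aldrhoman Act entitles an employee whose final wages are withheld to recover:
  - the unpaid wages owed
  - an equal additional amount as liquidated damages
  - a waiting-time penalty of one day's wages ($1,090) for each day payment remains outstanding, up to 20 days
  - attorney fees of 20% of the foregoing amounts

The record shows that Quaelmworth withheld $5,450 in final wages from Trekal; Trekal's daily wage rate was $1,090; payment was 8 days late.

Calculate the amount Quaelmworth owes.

$23,544

Liquidated damages (equal amount): $5,450
Penalty days: min(8, 20) = 8
Waiting-time penalty: 8 × $1,090 = $8,720
Subtotal: $5,450 + $5,450 + $8,720 = $19,620
Attorney fees: 20% of $19,620 = $3,924
Total award: $19,620 + $3,924 = $23,544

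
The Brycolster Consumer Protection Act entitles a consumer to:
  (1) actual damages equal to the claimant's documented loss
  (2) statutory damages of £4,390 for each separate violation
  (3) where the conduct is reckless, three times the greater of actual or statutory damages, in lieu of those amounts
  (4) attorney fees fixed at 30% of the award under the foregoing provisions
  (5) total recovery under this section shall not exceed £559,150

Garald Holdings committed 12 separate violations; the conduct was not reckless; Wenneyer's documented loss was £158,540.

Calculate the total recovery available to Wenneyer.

Statutory damages: 12 × £4,390 = £52,680
Conduct not reckless: the in-lieu enhancement does not apply.
Actual plus statutory damages: £158,540 + £52,680 = £211,220
Attorney fees: 30% of £211,220 = £63,366
Total before cap: £211,220 + £63,366 = £274,586
Cap at £559,150: £274,586 is within the cap, no reduction.

Total recovery: £274,586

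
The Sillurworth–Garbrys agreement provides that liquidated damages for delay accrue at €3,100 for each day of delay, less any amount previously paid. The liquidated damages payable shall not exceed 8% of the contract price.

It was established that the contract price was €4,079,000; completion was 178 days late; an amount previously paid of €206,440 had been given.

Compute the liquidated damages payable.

Per-day damages: 178 × €3,100 = €551,800
Less amount previously paid: €551,800 − €206,440 = €345,360
Cap: 8% of €4,079,000 = €326,320
Cap at €326,320: €345,360 exceeds the cap → €326,320

€326,320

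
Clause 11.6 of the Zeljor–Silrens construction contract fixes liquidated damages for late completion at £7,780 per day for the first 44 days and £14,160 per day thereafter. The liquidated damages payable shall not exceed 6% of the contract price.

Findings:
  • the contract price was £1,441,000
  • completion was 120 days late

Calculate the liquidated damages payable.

£86,460

First 44 days: 44 × £7,780 = £342,320
Remaining days: (120 − 44) × £14,160 = £1,076,160
Accrued per-day damages: £342,320 + £1,076,160 = £1,418,480
Cap: 6% of £1,441,000 = £86,460
Cap at £86,460: £1,418,480 exceeds the cap → £86,460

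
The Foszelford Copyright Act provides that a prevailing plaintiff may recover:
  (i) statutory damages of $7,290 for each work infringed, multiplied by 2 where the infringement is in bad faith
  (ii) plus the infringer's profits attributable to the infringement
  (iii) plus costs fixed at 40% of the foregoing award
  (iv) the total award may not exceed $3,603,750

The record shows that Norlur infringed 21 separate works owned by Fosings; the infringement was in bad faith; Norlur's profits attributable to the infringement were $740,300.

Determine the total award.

Statutory damages: 21 × $7,290 = $153,090
Doubled: 2 × $153,090 = $306,180
Combined award: $306,180 + $740,300 = $1,046,480
Costs: 40% of $1,046,480 = $418,592
Award plus costs: $1,046,480 + $418,592 = $1,465,072
Cap at $3,603,750: $1,465,072 is within the cap, no reduction.

$1,465,072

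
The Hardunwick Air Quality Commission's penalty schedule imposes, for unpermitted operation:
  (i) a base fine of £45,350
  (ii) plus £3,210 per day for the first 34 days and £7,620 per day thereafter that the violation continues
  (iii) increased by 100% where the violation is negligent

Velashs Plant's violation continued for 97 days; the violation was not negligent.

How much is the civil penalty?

£634,550

First 34 days: 34 × £3,210 = £109,140
Remaining days: (97 − 34) × £7,620 = £480,060
Per-day component: £109,140 + £480,060 = £589,200
Base plus per-day: £45,350 + £589,200 = £634,550
The violation was not negligent: no 100% increase.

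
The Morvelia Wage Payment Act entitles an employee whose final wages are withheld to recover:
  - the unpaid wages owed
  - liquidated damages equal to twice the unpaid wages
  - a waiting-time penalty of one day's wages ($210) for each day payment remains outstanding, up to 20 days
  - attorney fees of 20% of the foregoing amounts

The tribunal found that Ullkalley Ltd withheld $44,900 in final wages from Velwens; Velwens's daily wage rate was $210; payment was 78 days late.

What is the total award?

Doubled: 2 × $44,900 = $89,800
Penalty days: min(78, 20) = 20
Waiting-time penalty: 20 × $210 = $4,200
Subtotal: $44,900 + $89,800 + $4,200 = $138,900
Attorney fees: 20% of $138,900 = $27,780
Total award: $138,900 + $27,780 = $166,680

$166,680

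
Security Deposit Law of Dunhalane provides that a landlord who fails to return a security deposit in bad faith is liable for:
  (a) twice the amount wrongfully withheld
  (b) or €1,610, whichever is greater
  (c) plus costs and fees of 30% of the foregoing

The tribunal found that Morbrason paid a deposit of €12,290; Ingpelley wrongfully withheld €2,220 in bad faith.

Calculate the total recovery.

€5,772

Doubled: 2 × €2,220 = €4,440
Minimum €1,610: €4,440 meets the minimum, no increase.
Costs and fees: 30% of €4,440 = €1,332
Total recovery: €4,440 + €1,332 = €5,772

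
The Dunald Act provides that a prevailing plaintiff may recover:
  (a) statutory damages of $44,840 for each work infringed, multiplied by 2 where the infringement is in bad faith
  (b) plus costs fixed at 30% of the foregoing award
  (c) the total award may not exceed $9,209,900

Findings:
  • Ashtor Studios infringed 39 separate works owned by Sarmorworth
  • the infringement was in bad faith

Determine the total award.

Statutory damages: 39 × $44,840 = $1,748,760
Doubled: 2 × $1,748,760 = $3,497,520
Costs: 30% of $3,497,520 = $1,049,256
Award plus costs: $3,497,520 + $1,049,256 = $4,546,776
Cap at $9,209,900: $4,546,776 is within the cap, no reduction.

$4,546,776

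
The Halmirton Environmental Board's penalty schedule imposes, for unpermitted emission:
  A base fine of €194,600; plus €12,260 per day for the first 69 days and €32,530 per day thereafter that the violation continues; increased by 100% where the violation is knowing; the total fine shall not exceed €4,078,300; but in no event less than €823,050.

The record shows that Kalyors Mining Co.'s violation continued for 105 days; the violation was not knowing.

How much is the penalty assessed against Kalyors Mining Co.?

€2,211,620

First 69 days: 69 × €12,260 = €845,940
Remaining days: (105 − 69) × €32,530 = €1,171,080
Per-day component: €845,940 + €1,171,080 = €2,017,020
Base plus per-day: €194,600 + €2,017,020 = €2,211,620
The violation was not knowing: no 100% increase.
Cap at €4,078,300: €2,211,620 is within the cap, no reduction.
Minimum €823,050: €2,211,620 meets the minimum, no increase.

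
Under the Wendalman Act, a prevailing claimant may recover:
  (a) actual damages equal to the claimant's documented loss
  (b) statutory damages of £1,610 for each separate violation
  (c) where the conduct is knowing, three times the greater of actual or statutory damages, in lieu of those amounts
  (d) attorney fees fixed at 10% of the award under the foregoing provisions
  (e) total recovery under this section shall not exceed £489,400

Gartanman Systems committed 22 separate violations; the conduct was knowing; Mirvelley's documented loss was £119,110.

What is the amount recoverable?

Statutory damages: 22 × £1,610 = £35,420
Greater of actual damages (£119,110) or statutory damages (£35,420): £119,110
Trebled: 3 × £119,110 = £357,330
Attorney fees: 10% of £357,330 = £35,733
Total before cap: £357,330 + £35,733 = £393,063
Cap at £489,400: £393,063 is within the cap, no reduction.

£393,063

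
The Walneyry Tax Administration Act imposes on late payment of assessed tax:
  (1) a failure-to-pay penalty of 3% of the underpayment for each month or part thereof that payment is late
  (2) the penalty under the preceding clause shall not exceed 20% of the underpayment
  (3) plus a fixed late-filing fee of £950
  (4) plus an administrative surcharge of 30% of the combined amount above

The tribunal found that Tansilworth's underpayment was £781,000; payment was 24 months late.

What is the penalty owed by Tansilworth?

Accrued rate: 3% × 24 = 72%, capped at 20% → 20%
Failure-to-pay penalty: 20% of £781,000 = £156,200
Penalty before surcharge: £156,200 + £950 = £157,150
Administrative surcharge: 30% of £157,150 = £47,145
Total penalty: £157,150 + £47,145 = £204,295

£204,295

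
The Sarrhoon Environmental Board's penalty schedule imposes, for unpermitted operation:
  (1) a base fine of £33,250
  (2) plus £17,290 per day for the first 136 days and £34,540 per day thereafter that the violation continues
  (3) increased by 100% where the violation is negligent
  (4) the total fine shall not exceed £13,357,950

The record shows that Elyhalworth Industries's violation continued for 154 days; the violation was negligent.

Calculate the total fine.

£6,012,820

First 136 days: 136 × £17,290 = £2,351,440
Remaining days: (154 − 136) × £34,540 = £621,720
Per-day component: £2,351,440 + £621,720 = £2,973,160
Base plus per-day: £33,250 + £2,973,160 = £3,006,410
Enhancement: 100% of £3,006,410 = £3,006,410
Enhanced fine: £3,006,410 + £3,006,410 = £6,012,820
Cap at £13,357,950: £6,012,820 is within the cap, no reduction.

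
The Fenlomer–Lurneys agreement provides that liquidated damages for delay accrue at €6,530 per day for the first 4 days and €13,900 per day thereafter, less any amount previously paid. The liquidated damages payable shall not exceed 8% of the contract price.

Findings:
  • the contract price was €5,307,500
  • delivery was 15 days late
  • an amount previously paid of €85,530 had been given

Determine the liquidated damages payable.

€93,490

First 4 days: 4 × €6,530 = €26,120
Remaining days: (15 − 4) × €13,900 = €152,900
Accrued per-day damages: €26,120 + €152,900 = €179,020
Less amount previously paid: €179,020 − €85,530 = €93,490
Cap: 8% of €5,307,500 = €424,600
Cap at €424,600: €93,490 is within the cap, no reduction.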